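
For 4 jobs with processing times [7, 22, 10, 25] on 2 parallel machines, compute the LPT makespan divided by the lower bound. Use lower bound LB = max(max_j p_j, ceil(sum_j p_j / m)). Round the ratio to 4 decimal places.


LPT order: [25, 22, 10, 7]
Machine loads after assignment: [32, 32]
LPT makespan = 32
Lower bound = max(max_job, ceil(total/2)) = max(25, 32) = 32
Ratio = 32 / 32 = 1.0

1.0


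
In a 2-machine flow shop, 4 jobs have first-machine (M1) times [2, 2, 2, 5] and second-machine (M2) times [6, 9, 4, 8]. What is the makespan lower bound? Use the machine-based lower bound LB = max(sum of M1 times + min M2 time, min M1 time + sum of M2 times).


LB1 = sum(M1 times) + min(M2 times) = 11 + 4 = 15
LB2 = min(M1 times) + sum(M2 times) = 2 + 27 = 29
Lower bound = max(LB1, LB2) = max(15, 29) = 29

29


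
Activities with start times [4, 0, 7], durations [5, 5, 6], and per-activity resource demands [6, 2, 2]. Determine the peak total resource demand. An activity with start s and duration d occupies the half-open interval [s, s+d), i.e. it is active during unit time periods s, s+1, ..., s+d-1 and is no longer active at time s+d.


Each activity i is active on [start_i, start_i + duration_i).
Compute total resource usage per time slot:
  t=0: active resources = [2], total = 2
  t=1: active resources = [2], total = 2
  t=2: active resources = [2], total = 2
  t=3: active resources = [2], total = 2
  t=4: active resources = [6, 2], total = 8
  t=5: active resources = [6], total = 6
  t=6: active resources = [6], total = 6
  t=7: active resources = [6, 2], total = 8
  t=8: active resources = [6, 2], total = 8
  t=9: active resources = [2], total = 2
  t=10: active resources = [2], total = 2
  t=11: active resources = [2], total = 2
  t=12: active resources = [2], total = 2
Peak resource demand = 8

8


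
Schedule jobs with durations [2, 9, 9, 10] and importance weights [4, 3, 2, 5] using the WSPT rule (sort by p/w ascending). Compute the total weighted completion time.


Compute p/w ratios and sort ascending (WSPT): [(2, 4), (10, 5), (9, 3), (9, 2)]
Compute weighted completion times:
  Job (p=2,w=4): C=2, w*C=4*2=8
  Job (p=10,w=5): C=12, w*C=5*12=60
  Job (p=9,w=3): C=21, w*C=3*21=63
  Job (p=9,w=2): C=30, w*C=2*30=60
Total weighted completion time = 191

191


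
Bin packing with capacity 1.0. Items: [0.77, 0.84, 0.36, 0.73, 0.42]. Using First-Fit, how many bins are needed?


Place items sequentially using First-Fit:
  Item 0.77 -> new Bin 1
  Item 0.84 -> new Bin 2
  Item 0.36 -> new Bin 3
  Item 0.73 -> new Bin 4
  Item 0.42 -> Bin 3 (now 0.78)
Total bins used = 4

4


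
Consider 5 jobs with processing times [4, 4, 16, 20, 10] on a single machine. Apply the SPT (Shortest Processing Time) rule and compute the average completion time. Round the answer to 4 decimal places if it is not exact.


Sort jobs by processing time (SPT order): [4, 4, 10, 16, 20]
Compute completion times sequentially:
  Job 1: processing = 4, completes at 4
  Job 2: processing = 4, completes at 8
  Job 3: processing = 10, completes at 18
  Job 4: processing = 16, completes at 34
  Job 5: processing = 20, completes at 54
Sum of completion times = 118
Average completion time = 118/5 = 23.6

23.6


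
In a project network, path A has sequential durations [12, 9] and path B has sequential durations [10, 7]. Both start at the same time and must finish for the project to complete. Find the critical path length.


Path A total = 12 + 9 = 21
Path B total = 10 + 7 = 17
Critical path = longest path = max(21, 17) = 21

21


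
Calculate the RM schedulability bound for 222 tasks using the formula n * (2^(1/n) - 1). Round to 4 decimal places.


Compute 2^(1/222) = 1.0031271640
Subtract 1: 1.0031271640 - 1 = 0.0031271640
Multiply by n: 222 * 0.0031271640 = 0.6942304080
Round to 4 dp: 0.6942

0.6942


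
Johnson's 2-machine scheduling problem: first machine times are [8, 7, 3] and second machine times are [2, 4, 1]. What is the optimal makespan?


Apply Johnson's rule:
  Group 1 (a <= b): []
  Group 2 (a > b): [(2, 7, 4), (1, 8, 2), (3, 3, 1)]
Optimal job order: [2, 1, 3]
Schedule:
  Job 2: M1 done at 7, M2 done at 11
  Job 1: M1 done at 15, M2 done at 17
  Job 3: M1 done at 18, M2 done at 19
Makespan = 19

19


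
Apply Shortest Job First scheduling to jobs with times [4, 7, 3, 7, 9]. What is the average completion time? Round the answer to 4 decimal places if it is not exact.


SJF order (ascending): [3, 4, 7, 7, 9]
Completion times:
  Job 1: burst=3, C=3
  Job 2: burst=4, C=7
  Job 3: burst=7, C=14
  Job 4: burst=7, C=21
  Job 5: burst=9, C=30
Average completion = 75/5 = 15.0

15.0


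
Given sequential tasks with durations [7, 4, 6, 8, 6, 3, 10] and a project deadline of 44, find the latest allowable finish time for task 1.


LF(activity 1) = deadline - sum of successor durations
Successors: activities 2 through 7 with durations [4, 6, 8, 6, 3, 10]
Sum of successor durations = 37
LF = 44 - 37 = 7

7


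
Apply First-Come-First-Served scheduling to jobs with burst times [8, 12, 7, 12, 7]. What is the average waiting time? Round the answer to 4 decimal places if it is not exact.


FCFS order (as given): [8, 12, 7, 12, 7]
Waiting times:
  Job 1: wait = 0
  Job 2: wait = 8
  Job 3: wait = 20
  Job 4: wait = 27
  Job 5: wait = 39
Sum of waiting times = 94
Average waiting time = 94/5 = 18.8

18.8


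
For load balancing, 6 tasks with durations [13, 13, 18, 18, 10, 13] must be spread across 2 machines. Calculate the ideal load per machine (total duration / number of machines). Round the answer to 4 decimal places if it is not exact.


Total processing time = 13 + 13 + 18 + 18 + 10 + 13 = 85
Number of machines = 2
Ideal balanced load = 85 / 2 = 42.5

42.5


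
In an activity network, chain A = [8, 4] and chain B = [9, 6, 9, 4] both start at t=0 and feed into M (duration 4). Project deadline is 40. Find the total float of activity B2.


Forward pass: ES(B2) = sum of predecessors on chain B = 9
EF = ES + duration = 9 + 6 = 15
Backward pass: LF(M) = deadline = 40; LS(M) = 40 - 4 = 36
LF(B2) = LS(M) - sum(successors on chain B) = 36 - 13 = 23
LS = LF - duration = 23 - 6 = 17
Total float = LS - ES = 17 - 9 = 8

8


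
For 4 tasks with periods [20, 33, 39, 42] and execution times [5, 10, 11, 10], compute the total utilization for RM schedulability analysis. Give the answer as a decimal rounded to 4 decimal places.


Compute individual utilizations (exact fractions):
  Task 1: C/T = 5/20 = 1/4 (approx. 0.25)
  Task 2: C/T = 10/33 (approx. 0.303)
  Task 3: C/T = 11/39 (approx. 0.2821)
  Task 4: C/T = 10/42 = 5/21 (approx. 0.2381)
Total utilization U = 1/4 + 10/33 + 11/39 + 5/21 = 4297/4004
Rounded to 4 decimal places: U = 1.0732
RM (Liu & Layland) bound for 4 tasks = 0.756828; compare with U = 4297/4004 (approx. 1.073177)
U > 1, so the task set is not schedulable (processor overloaded).

1.0732


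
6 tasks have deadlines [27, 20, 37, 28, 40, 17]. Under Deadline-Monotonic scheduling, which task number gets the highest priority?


Sort tasks by relative deadline (ascending):
  Task 6: deadline = 17
  Task 2: deadline = 20
  Task 1: deadline = 27
  Task 4: deadline = 28
  Task 3: deadline = 37
  Task 5: deadline = 40
Priority order (highest first): [6, 2, 1, 4, 3, 5]
Highest priority task = 6

6


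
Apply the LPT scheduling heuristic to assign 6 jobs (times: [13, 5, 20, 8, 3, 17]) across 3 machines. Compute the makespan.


Sort jobs in decreasing order (LPT): [20, 17, 13, 8, 5, 3]
Assign each job to the least loaded machine:
  Machine 1: jobs [20, 3], load = 23
  Machine 2: jobs [17, 5], load = 22
  Machine 3: jobs [13, 8], load = 21
Makespan = max load = 23

23


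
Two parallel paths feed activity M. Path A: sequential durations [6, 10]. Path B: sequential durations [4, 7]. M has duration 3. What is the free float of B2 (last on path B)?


ES(B2) = sum of predecessors on chain B = 4
EF(B2) = ES + duration = 4 + 7 = 11
Successor of B2 is M. ES(M) = max(sum(A), sum(B)) = max(16, 11) = 16
Free float = ES(successor) - EF(current) = 16 - 11 = 5

5


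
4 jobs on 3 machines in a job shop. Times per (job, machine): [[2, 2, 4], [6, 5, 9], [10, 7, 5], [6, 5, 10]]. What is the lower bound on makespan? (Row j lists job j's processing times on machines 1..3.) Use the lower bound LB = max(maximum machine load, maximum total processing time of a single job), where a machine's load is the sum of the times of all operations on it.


Machine loads:
  Machine 1: 2 + 6 + 10 + 6 = 24
  Machine 2: 2 + 5 + 7 + 5 = 19
  Machine 3: 4 + 9 + 5 + 10 = 28
Max machine load = 28
Job totals:
  Job 1: 8
  Job 2: 20
  Job 3: 22
  Job 4: 21
Max job total = 22
Lower bound = max(28, 22) = 28

28


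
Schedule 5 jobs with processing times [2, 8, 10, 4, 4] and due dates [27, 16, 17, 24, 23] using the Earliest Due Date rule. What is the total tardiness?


Sort by due date (EDD order): [(8, 16), (10, 17), (4, 23), (4, 24), (2, 27)]
Compute completion times and tardiness:
  Job 1: p=8, d=16, C=8, tardiness=max(0,8-16)=0
  Job 2: p=10, d=17, C=18, tardiness=max(0,18-17)=1
  Job 3: p=4, d=23, C=22, tardiness=max(0,22-23)=0
  Job 4: p=4, d=24, C=26, tardiness=max(0,26-24)=2
  Job 5: p=2, d=27, C=28, tardiness=max(0,28-27)=1
Total tardiness = 4

4


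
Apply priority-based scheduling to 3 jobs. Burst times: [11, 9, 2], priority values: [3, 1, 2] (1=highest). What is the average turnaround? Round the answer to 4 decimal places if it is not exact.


Sort by priority (ascending = highest first):
Order: [(1, 9), (2, 2), (3, 11)]
Completion times:
  Priority 1, burst=9, C=9
  Priority 2, burst=2, C=11
  Priority 3, burst=11, C=22
Average turnaround = 42/3 = 14.0

14.0


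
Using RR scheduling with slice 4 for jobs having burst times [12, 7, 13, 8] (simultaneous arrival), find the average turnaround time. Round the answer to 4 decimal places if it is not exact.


Time quantum = 4
Execution trace:
  J1 runs 4 units, time = 4
  J2 runs 4 units, time = 8
  J3 runs 4 units, time = 12
  J4 runs 4 units, time = 16
  J1 runs 4 units, time = 20
  J2 runs 3 units, time = 23
  J3 runs 4 units, time = 27
  J4 runs 4 units, time = 31
  J1 runs 4 units, time = 35
  J3 runs 4 units, time = 39
  J3 runs 1 units, time = 40
Finish times: [35, 23, 40, 31]
Average turnaround = 129/4 = 32.25

32.25


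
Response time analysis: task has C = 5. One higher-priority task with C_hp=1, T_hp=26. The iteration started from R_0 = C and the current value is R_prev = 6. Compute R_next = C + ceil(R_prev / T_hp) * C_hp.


R_next = C + ceil(R_prev / T_hp) * C_hp
ceil(6 / 26) = ceil(0.2308) = 1
Interference = 1 * 1 = 1
R_next = 5 + 1 = 6
R_next = R_prev, so the iteration has converged (response time = 6).

6


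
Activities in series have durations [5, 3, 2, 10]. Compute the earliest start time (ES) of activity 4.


Activity 4 starts after activities 1 through 3 complete.
Predecessor durations: [5, 3, 2]
ES = 5 + 3 + 2 = 10

10


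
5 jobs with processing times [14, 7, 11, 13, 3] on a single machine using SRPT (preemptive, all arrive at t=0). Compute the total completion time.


Since all jobs arrive at t=0, SRPT equals SPT ordering.
SPT order: [3, 7, 11, 13, 14]
Completion times:
  Job 1: p=3, C=3
  Job 2: p=7, C=10
  Job 3: p=11, C=21
  Job 4: p=13, C=34
  Job 5: p=14, C=48
Total completion time = 3 + 10 + 21 + 34 + 48 = 116

116


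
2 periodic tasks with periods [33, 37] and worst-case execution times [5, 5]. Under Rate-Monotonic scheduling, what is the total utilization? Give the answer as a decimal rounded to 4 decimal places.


Compute individual utilizations (exact fractions):
  Task 1: C/T = 5/33 (approx. 0.1515)
  Task 2: C/T = 5/37 (approx. 0.1351)
Total utilization U = 5/33 + 5/37 = 350/1221
Rounded to 4 decimal places: U = 0.2867
RM (Liu & Layland) bound for 2 tasks = 0.828427; compare with U = 350/1221 (approx. 0.286650)
U <= bound, so schedulable by RM sufficient condition.

0.2867


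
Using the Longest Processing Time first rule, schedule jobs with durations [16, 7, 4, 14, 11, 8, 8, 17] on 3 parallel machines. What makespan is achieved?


Sort jobs in decreasing order (LPT): [17, 16, 14, 11, 8, 8, 7, 4]
Assign each job to the least loaded machine:
  Machine 1: jobs [17, 8, 4], load = 29
  Machine 2: jobs [16, 8, 7], load = 31
  Machine 3: jobs [14, 11], load = 25
Makespan = max load = 31

31


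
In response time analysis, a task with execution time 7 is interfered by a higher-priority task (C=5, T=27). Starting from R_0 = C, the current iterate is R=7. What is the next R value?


R_next = C + ceil(R_prev / T_hp) * C_hp
ceil(7 / 27) = ceil(0.2593) = 1
Interference = 1 * 5 = 5
R_next = 7 + 5 = 12

12


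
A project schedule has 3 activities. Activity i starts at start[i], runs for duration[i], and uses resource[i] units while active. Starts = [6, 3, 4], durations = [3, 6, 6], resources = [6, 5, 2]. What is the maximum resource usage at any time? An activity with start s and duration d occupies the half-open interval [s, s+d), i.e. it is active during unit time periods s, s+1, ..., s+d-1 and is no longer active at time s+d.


Each activity i is active on [start_i, start_i + duration_i).
Compute total resource usage per time slot:
  t=0: active resources = [], total = 0
  t=1: active resources = [], total = 0
  t=2: active resources = [], total = 0
  t=3: active resources = [5], total = 5
  t=4: active resources = [5, 2], total = 7
  t=5: active resources = [5, 2], total = 7
  t=6: active resources = [6, 5, 2], total = 13
  t=7: active resources = [6, 5, 2], total = 13
  t=8: active resources = [6, 5, 2], total = 13
  t=9: active resources = [2], total = 2
Peak resource demand = 13

13


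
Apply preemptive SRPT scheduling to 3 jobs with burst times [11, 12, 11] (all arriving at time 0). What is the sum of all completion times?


Since all jobs arrive at t=0, SRPT equals SPT ordering.
SPT order: [11, 11, 12]
Completion times:
  Job 1: p=11, C=11
  Job 2: p=11, C=22
  Job 3: p=12, C=34
Total completion time = 11 + 22 + 34 = 67

67


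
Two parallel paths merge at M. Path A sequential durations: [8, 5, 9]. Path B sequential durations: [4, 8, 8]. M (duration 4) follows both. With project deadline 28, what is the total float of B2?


Forward pass: ES(B2) = sum of predecessors on chain B = 4
EF = ES + duration = 4 + 8 = 12
Backward pass: LF(M) = deadline = 28; LS(M) = 28 - 4 = 24
LF(B2) = LS(M) - sum(successors on chain B) = 24 - 8 = 16
LS = LF - duration = 16 - 8 = 8
Total float = LS - ES = 8 - 4 = 4

4


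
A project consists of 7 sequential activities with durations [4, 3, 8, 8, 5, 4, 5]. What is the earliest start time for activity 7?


Activity 7 starts after activities 1 through 6 complete.
Predecessor durations: [4, 3, 8, 8, 5, 4]
ES = 4 + 3 + 8 + 8 + 5 + 4 = 32

32


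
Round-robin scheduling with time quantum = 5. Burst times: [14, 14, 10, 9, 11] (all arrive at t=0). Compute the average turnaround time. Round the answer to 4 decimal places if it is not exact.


Time quantum = 5
Execution trace:
  J1 runs 5 units, time = 5
  J2 runs 5 units, time = 10
  J3 runs 5 units, time = 15
  J4 runs 5 units, time = 20
  J5 runs 5 units, time = 25
  J1 runs 5 units, time = 30
  J2 runs 5 units, time = 35
  J3 runs 5 units, time = 40
  J4 runs 4 units, time = 44
  J5 runs 5 units, time = 49
  J1 runs 4 units, time = 53
  J2 runs 4 units, time = 57
  J5 runs 1 units, time = 58
Finish times: [53, 57, 40, 44, 58]
Average turnaround = 252/5 = 50.4

50.4


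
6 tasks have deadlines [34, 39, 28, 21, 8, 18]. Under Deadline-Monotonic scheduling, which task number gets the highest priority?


Sort tasks by relative deadline (ascending):
  Task 5: deadline = 8
  Task 6: deadline = 18
  Task 4: deadline = 21
  Task 3: deadline = 28
  Task 1: deadline = 34
  Task 2: deadline = 39
Priority order (highest first): [5, 6, 4, 3, 1, 2]
Highest priority task = 5

5


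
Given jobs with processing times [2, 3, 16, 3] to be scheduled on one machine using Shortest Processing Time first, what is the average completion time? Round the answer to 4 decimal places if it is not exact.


Sort jobs by processing time (SPT order): [2, 3, 3, 16]
Compute completion times sequentially:
  Job 1: processing = 2, completes at 2
  Job 2: processing = 3, completes at 5
  Job 3: processing = 3, completes at 8
  Job 4: processing = 16, completes at 24
Sum of completion times = 39
Average completion time = 39/4 = 9.75

9.75


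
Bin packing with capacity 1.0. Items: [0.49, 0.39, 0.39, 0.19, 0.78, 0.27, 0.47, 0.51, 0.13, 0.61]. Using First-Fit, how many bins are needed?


Place items sequentially using First-Fit:
  Item 0.49 -> new Bin 1
  Item 0.39 -> Bin 1 (now 0.88)
  Item 0.39 -> new Bin 2
  Item 0.19 -> Bin 2 (now 0.58)
  Item 0.78 -> new Bin 3
  Item 0.27 -> Bin 2 (now 0.85)
  Item 0.47 -> new Bin 4
  Item 0.51 -> Bin 4 (now 0.98)
  Item 0.13 -> Bin 2 (now 0.98)
  Item 0.61 -> new Bin 5
Total bins used = 5

5


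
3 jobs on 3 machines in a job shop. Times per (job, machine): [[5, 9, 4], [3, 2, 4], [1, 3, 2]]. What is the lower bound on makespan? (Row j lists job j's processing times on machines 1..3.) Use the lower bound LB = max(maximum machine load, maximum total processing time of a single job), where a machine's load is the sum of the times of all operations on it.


Machine loads:
  Machine 1: 5 + 3 + 1 = 9
  Machine 2: 9 + 2 + 3 = 14
  Machine 3: 4 + 4 + 2 = 10
Max machine load = 14
Job totals:
  Job 1: 18
  Job 2: 9
  Job 3: 6
Max job total = 18
Lower bound = max(14, 18) = 18

18


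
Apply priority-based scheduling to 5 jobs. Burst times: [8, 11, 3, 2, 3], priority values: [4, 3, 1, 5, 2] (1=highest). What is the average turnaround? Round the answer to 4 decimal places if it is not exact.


Sort by priority (ascending = highest first):
Order: [(1, 3), (2, 3), (3, 11), (4, 8), (5, 2)]
Completion times:
  Priority 1, burst=3, C=3
  Priority 2, burst=3, C=6
  Priority 3, burst=11, C=17
  Priority 4, burst=8, C=25
  Priority 5, burst=2, C=27
Average turnaround = 78/5 = 15.6

15.6


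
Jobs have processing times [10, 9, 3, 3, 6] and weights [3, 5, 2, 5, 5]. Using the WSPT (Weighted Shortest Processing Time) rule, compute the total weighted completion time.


Compute p/w ratios and sort ascending (WSPT): [(3, 5), (6, 5), (3, 2), (9, 5), (10, 3)]
Compute weighted completion times:
  Job (p=3,w=5): C=3, w*C=5*3=15
  Job (p=6,w=5): C=9, w*C=5*9=45
  Job (p=3,w=2): C=12, w*C=2*12=24
  Job (p=9,w=5): C=21, w*C=5*21=105
  Job (p=10,w=3): C=31, w*C=3*31=93
Total weighted completion time = 282

282


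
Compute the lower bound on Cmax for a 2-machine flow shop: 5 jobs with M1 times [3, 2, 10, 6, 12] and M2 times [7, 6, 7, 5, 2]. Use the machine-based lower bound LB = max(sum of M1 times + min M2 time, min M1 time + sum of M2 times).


LB1 = sum(M1 times) + min(M2 times) = 33 + 2 = 35
LB2 = min(M1 times) + sum(M2 times) = 2 + 27 = 29
Lower bound = max(LB1, LB2) = max(35, 29) = 35

35


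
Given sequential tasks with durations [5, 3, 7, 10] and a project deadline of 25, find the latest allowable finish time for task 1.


LF(activity 1) = deadline - sum of successor durations
Successors: activities 2 through 4 with durations [3, 7, 10]
Sum of successor durations = 20
LF = 25 - 20 = 5

5


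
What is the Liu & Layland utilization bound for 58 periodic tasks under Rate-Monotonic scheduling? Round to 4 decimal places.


Compute 2^(1/58) = 1.0120225098
Subtract 1: 1.0120225098 - 1 = 0.0120225098
Multiply by n: 58 * 0.0120225098 = 0.6973055684
Round to 4 dp: 0.6973

0.6973


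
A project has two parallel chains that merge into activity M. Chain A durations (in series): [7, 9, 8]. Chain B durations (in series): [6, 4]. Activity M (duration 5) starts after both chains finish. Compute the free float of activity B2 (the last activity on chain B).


ES(B2) = sum of predecessors on chain B = 6
EF(B2) = ES + duration = 6 + 4 = 10
Successor of B2 is M. ES(M) = max(sum(A), sum(B)) = max(24, 10) = 24
Free float = ES(successor) - EF(current) = 24 - 10 = 14

14


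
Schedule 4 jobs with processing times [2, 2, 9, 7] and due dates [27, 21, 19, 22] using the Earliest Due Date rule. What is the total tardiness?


Sort by due date (EDD order): [(9, 19), (2, 21), (7, 22), (2, 27)]
Compute completion times and tardiness:
  Job 1: p=9, d=19, C=9, tardiness=max(0,9-19)=0
  Job 2: p=2, d=21, C=11, tardiness=max(0,11-21)=0
  Job 3: p=7, d=22, C=18, tardiness=max(0,18-22)=0
  Job 4: p=2, d=27, C=20, tardiness=max(0,20-27)=0
Total tardiness = 0

0


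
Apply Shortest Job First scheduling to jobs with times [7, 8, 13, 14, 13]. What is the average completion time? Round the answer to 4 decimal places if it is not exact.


SJF order (ascending): [7, 8, 13, 13, 14]
Completion times:
  Job 1: burst=7, C=7
  Job 2: burst=8, C=15
  Job 3: burst=13, C=28
  Job 4: burst=13, C=41
  Job 5: burst=14, C=55
Average completion = 146/5 = 29.2

29.2


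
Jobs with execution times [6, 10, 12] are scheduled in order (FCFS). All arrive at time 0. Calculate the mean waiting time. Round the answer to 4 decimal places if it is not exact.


FCFS order (as given): [6, 10, 12]
Waiting times:
  Job 1: wait = 0
  Job 2: wait = 6
  Job 3: wait = 16
Sum of waiting times = 22
Average waiting time = 22/3 = 7.3333

7.3333


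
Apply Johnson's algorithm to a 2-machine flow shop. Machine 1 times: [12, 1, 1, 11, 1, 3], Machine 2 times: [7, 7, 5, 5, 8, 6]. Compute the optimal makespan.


Apply Johnson's rule:
  Group 1 (a <= b): [(2, 1, 7), (3, 1, 5), (5, 1, 8), (6, 3, 6)]
  Group 2 (a > b): [(1, 12, 7), (4, 11, 5)]
Optimal job order: [2, 3, 5, 6, 1, 4]
Schedule:
  Job 2: M1 done at 1, M2 done at 8
  Job 3: M1 done at 2, M2 done at 13
  Job 5: M1 done at 3, M2 done at 21
  Job 6: M1 done at 6, M2 done at 27
  Job 1: M1 done at 18, M2 done at 34
  Job 4: M1 done at 29, M2 done at 39
Makespan = 39

39


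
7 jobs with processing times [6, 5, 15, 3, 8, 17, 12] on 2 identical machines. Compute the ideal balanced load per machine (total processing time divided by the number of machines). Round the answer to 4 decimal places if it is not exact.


Total processing time = 6 + 5 + 15 + 3 + 8 + 17 + 12 = 66
Number of machines = 2
Ideal balanced load = 66 / 2 = 33.0

33.0


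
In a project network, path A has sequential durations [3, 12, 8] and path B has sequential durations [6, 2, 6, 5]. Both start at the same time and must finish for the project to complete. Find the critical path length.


Path A total = 3 + 12 + 8 = 23
Path B total = 6 + 2 + 6 + 5 = 19
Critical path = longest path = max(23, 19) = 23

23


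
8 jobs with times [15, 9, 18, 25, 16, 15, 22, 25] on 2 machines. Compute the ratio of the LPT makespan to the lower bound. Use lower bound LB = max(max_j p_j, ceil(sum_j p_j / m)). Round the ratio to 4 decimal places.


LPT order: [25, 25, 22, 18, 16, 15, 15, 9]
Machine loads after assignment: [71, 74]
LPT makespan = 74
Lower bound = max(max_job, ceil(total/2)) = max(25, 73) = 73
Ratio = 74 / 73 = 1.0137

1.0137


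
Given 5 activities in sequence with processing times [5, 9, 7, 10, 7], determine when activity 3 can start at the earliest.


Activity 3 starts after activities 1 through 2 complete.
Predecessor durations: [5, 9]
ES = 5 + 9 = 14

14


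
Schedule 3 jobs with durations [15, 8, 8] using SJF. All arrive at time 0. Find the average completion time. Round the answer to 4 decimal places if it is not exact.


SJF order (ascending): [8, 8, 15]
Completion times:
  Job 1: burst=8, C=8
  Job 2: burst=8, C=16
  Job 3: burst=15, C=31
Average completion = 55/3 = 18.3333

18.3333


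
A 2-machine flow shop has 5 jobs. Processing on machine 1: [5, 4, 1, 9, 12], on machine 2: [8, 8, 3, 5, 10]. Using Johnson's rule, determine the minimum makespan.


Apply Johnson's rule:
  Group 1 (a <= b): [(3, 1, 3), (2, 4, 8), (1, 5, 8)]
  Group 2 (a > b): [(5, 12, 10), (4, 9, 5)]
Optimal job order: [3, 2, 1, 5, 4]
Schedule:
  Job 3: M1 done at 1, M2 done at 4
  Job 2: M1 done at 5, M2 done at 13
  Job 1: M1 done at 10, M2 done at 21
  Job 5: M1 done at 22, M2 done at 32
  Job 4: M1 done at 31, M2 done at 37
Makespan = 37

37


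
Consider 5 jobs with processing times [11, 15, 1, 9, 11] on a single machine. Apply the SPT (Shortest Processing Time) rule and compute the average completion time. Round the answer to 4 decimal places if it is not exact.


Sort jobs by processing time (SPT order): [1, 9, 11, 11, 15]
Compute completion times sequentially:
  Job 1: processing = 1, completes at 1
  Job 2: processing = 9, completes at 10
  Job 3: processing = 11, completes at 21
  Job 4: processing = 11, completes at 32
  Job 5: processing = 15, completes at 47
Sum of completion times = 111
Average completion time = 111/5 = 22.2

22.2


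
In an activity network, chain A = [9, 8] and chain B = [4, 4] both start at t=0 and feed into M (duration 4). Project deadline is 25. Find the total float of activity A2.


Forward pass: ES(A2) = sum of predecessors on chain A = 9
EF = ES + duration = 9 + 8 = 17
Backward pass: LF(M) = deadline = 25; LS(M) = 25 - 4 = 21
LF(A2) = LS(M) - sum(successors on chain A) = 21 - 0 = 21
LS = LF - duration = 21 - 8 = 13
Total float = LS - ES = 13 - 9 = 4

4


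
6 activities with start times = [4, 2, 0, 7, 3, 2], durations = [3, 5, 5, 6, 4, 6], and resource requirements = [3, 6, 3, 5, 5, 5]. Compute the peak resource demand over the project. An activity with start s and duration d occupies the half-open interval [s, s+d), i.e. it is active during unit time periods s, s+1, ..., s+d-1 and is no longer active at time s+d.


Each activity i is active on [start_i, start_i + duration_i).
Compute total resource usage per time slot:
  t=0: active resources = [3], total = 3
  t=1: active resources = [3], total = 3
  t=2: active resources = [6, 3, 5], total = 14
  t=3: active resources = [6, 3, 5, 5], total = 19
  t=4: active resources = [3, 6, 3, 5, 5], total = 22
  t=5: active resources = [3, 6, 5, 5], total = 19
  t=6: active resources = [3, 6, 5, 5], total = 19
  t=7: active resources = [5, 5], total = 10
  t=8: active resources = [5], total = 5
  t=9: active resources = [5], total = 5
  t=10: active resources = [5], total = 5
  t=11: active resources = [5], total = 5
  t=12: active resources = [5], total = 5
Peak resource demand = 22

22


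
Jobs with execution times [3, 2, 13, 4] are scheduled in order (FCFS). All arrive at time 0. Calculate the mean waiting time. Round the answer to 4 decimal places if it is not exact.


FCFS order (as given): [3, 2, 13, 4]
Waiting times:
  Job 1: wait = 0
  Job 2: wait = 3
  Job 3: wait = 5
  Job 4: wait = 18
Sum of waiting times = 26
Average waiting time = 26/4 = 6.5

6.5


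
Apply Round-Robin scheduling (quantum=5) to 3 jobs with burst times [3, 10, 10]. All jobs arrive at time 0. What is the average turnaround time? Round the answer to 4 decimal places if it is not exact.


Time quantum = 5
Execution trace:
  J1 runs 3 units, time = 3
  J2 runs 5 units, time = 8
  J3 runs 5 units, time = 13
  J2 runs 5 units, time = 18
  J3 runs 5 units, time = 23
Finish times: [3, 18, 23]
Average turnaround = 44/3 = 14.6667

14.6667


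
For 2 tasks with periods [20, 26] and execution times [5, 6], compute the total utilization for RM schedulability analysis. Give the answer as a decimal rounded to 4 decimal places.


Compute individual utilizations (exact fractions):
  Task 1: C/T = 5/20 = 1/4 (approx. 0.25)
  Task 2: C/T = 6/26 = 3/13 (approx. 0.2308)
Total utilization U = 1/4 + 3/13 = 25/52
Rounded to 4 decimal places: U = 0.4808
RM (Liu & Layland) bound for 2 tasks = 0.828427; compare with U = 25/52 (approx. 0.480769)
U <= bound, so schedulable by RM sufficient condition.

0.4808


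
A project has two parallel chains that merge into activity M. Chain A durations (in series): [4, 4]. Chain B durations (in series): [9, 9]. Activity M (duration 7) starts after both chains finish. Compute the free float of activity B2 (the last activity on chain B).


ES(B2) = sum of predecessors on chain B = 9
EF(B2) = ES + duration = 9 + 9 = 18
Successor of B2 is M. ES(M) = max(sum(A), sum(B)) = max(8, 18) = 18
Free float = ES(successor) - EF(current) = 18 - 18 = 0

0


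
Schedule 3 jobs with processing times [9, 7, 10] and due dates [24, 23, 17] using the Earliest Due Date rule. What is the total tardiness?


Sort by due date (EDD order): [(10, 17), (7, 23), (9, 24)]
Compute completion times and tardiness:
  Job 1: p=10, d=17, C=10, tardiness=max(0,10-17)=0
  Job 2: p=7, d=23, C=17, tardiness=max(0,17-23)=0
  Job 3: p=9, d=24, C=26, tardiness=max(0,26-24)=2
Total tardiness = 2

2


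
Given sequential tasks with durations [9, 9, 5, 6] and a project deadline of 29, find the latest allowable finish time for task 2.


LF(activity 2) = deadline - sum of successor durations
Successors: activities 3 through 4 with durations [5, 6]
Sum of successor durations = 11
LF = 29 - 11 = 18

18


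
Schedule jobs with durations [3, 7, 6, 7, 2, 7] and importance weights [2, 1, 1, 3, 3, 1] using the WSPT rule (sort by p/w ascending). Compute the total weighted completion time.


Compute p/w ratios and sort ascending (WSPT): [(2, 3), (3, 2), (7, 3), (6, 1), (7, 1), (7, 1)]
Compute weighted completion times:
  Job (p=2,w=3): C=2, w*C=3*2=6
  Job (p=3,w=2): C=5, w*C=2*5=10
  Job (p=7,w=3): C=12, w*C=3*12=36
  Job (p=6,w=1): C=18, w*C=1*18=18
  Job (p=7,w=1): C=25, w*C=1*25=25
  Job (p=7,w=1): C=32, w*C=1*32=32
Total weighted completion time = 127

127


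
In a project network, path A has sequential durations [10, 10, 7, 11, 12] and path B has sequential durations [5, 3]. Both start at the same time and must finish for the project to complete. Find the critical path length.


Path A total = 10 + 10 + 7 + 11 + 12 = 50
Path B total = 5 + 3 = 8
Critical path = longest path = max(50, 8) = 50

50


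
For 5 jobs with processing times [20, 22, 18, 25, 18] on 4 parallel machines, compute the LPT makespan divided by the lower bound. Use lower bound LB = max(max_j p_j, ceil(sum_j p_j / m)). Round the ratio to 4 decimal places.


LPT order: [25, 22, 20, 18, 18]
Machine loads after assignment: [25, 22, 20, 36]
LPT makespan = 36
Lower bound = max(max_job, ceil(total/4)) = max(25, 26) = 26
Ratio = 36 / 26 = 1.3846

1.3846


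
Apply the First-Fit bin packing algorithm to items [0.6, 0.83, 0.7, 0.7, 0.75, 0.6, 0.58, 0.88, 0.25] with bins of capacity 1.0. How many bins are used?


Place items sequentially using First-Fit:
  Item 0.6 -> new Bin 1
  Item 0.83 -> new Bin 2
  Item 0.7 -> new Bin 3
  Item 0.7 -> new Bin 4
  Item 0.75 -> new Bin 5
  Item 0.6 -> new Bin 6
  Item 0.58 -> new Bin 7
  Item 0.88 -> new Bin 8
  Item 0.25 -> Bin 1 (now 0.85)
Total bins used = 8

8


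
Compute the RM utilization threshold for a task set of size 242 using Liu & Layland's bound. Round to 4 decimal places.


Compute 2^(1/242) = 1.0028683504
Subtract 1: 1.0028683504 - 1 = 0.0028683504
Multiply by n: 242 * 0.0028683504 = 0.6941407968
Round to 4 dp: 0.6941

0.6941


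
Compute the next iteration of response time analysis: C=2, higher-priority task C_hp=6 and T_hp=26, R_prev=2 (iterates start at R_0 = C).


R_next = C + ceil(R_prev / T_hp) * C_hp
ceil(2 / 26) = ceil(0.0769) = 1
Interference = 1 * 6 = 6
R_next = 2 + 6 = 8

8


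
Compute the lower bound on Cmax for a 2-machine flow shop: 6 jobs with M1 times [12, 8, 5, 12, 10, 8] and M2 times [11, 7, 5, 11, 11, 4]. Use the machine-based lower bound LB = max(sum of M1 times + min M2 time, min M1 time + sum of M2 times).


LB1 = sum(M1 times) + min(M2 times) = 55 + 4 = 59
LB2 = min(M1 times) + sum(M2 times) = 5 + 49 = 54
Lower bound = max(LB1, LB2) = max(59, 54) = 59

59


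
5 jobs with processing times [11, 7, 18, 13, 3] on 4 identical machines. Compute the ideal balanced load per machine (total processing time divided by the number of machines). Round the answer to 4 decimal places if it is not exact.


Total processing time = 11 + 7 + 18 + 13 + 3 = 52
Number of machines = 4
Ideal balanced load = 52 / 4 = 13.0

13.0


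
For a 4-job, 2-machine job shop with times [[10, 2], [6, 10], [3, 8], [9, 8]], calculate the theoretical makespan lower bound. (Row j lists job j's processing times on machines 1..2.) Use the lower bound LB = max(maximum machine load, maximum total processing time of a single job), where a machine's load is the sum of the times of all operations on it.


Machine loads:
  Machine 1: 10 + 6 + 3 + 9 = 28
  Machine 2: 2 + 10 + 8 + 8 = 28
Max machine load = 28
Job totals:
  Job 1: 12
  Job 2: 16
  Job 3: 11
  Job 4: 17
Max job total = 17
Lower bound = max(28, 17) = 28

28


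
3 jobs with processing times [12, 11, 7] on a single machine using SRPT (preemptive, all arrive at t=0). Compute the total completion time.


Since all jobs arrive at t=0, SRPT equals SPT ordering.
SPT order: [7, 11, 12]
Completion times:
  Job 1: p=7, C=7
  Job 2: p=11, C=18
  Job 3: p=12, C=30
Total completion time = 7 + 18 + 30 = 55

55


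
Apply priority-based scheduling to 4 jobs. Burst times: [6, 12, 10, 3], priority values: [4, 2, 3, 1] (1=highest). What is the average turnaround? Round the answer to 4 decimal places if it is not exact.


Sort by priority (ascending = highest first):
Order: [(1, 3), (2, 12), (3, 10), (4, 6)]
Completion times:
  Priority 1, burst=3, C=3
  Priority 2, burst=12, C=15
  Priority 3, burst=10, C=25
  Priority 4, burst=6, C=31
Average turnaround = 74/4 = 18.5

18.5


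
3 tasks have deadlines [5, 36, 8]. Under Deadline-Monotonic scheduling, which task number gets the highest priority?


Sort tasks by relative deadline (ascending):
  Task 1: deadline = 5
  Task 3: deadline = 8
  Task 2: deadline = 36
Priority order (highest first): [1, 3, 2]
Highest priority task = 1

1


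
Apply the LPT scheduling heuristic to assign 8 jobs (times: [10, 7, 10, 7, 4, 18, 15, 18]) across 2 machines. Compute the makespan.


Sort jobs in decreasing order (LPT): [18, 18, 15, 10, 10, 7, 7, 4]
Assign each job to the least loaded machine:
  Machine 1: jobs [18, 15, 7, 4], load = 44
  Machine 2: jobs [18, 10, 10, 7], load = 45
Makespan = max load = 45

45


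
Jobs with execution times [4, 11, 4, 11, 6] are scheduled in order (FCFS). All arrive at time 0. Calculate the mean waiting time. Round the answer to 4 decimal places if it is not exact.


FCFS order (as given): [4, 11, 4, 11, 6]
Waiting times:
  Job 1: wait = 0
  Job 2: wait = 4
  Job 3: wait = 15
  Job 4: wait = 19
  Job 5: wait = 30
Sum of waiting times = 68
Average waiting time = 68/5 = 13.6

13.6


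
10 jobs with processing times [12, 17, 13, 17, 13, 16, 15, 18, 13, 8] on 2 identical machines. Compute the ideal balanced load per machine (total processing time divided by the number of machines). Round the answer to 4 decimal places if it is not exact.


Total processing time = 12 + 17 + 13 + 17 + 13 + 16 + 15 + 18 + 13 + 8 = 142
Number of machines = 2
Ideal balanced load = 142 / 2 = 71.0

71.0


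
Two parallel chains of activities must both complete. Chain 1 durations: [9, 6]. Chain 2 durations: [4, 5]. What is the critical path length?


Path A total = 9 + 6 = 15
Path B total = 4 + 5 = 9
Critical path = longest path = max(15, 9) = 15

15


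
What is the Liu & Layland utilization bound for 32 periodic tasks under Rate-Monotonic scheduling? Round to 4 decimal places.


Compute 2^(1/32) = 1.0218971487
Subtract 1: 1.0218971487 - 1 = 0.0218971487
Multiply by n: 32 * 0.0218971487 = 0.7007087584
Round to 4 dp: 0.7007

0.7007


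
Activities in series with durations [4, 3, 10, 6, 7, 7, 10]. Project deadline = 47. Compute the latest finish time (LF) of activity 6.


LF(activity 6) = deadline - sum of successor durations
Successors: activities 7 through 7 with durations [10]
Sum of successor durations = 10
LF = 47 - 10 = 37

37


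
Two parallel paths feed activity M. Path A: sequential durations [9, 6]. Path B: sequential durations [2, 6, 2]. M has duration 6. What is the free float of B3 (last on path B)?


ES(B3) = sum of predecessors on chain B = 8
EF(B3) = ES + duration = 8 + 2 = 10
Successor of B3 is M. ES(M) = max(sum(A), sum(B)) = max(15, 10) = 15
Free float = ES(successor) - EF(current) = 15 - 10 = 5

5


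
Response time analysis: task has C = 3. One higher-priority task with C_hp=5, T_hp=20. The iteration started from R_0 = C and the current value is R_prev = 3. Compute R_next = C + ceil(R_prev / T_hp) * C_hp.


R_next = C + ceil(R_prev / T_hp) * C_hp
ceil(3 / 20) = ceil(0.15) = 1
Interference = 1 * 5 = 5
R_next = 3 + 5 = 8

8


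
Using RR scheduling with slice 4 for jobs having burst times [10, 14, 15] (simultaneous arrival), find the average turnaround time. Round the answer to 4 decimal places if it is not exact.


Time quantum = 4
Execution trace:
  J1 runs 4 units, time = 4
  J2 runs 4 units, time = 8
  J3 runs 4 units, time = 12
  J1 runs 4 units, time = 16
  J2 runs 4 units, time = 20
  J3 runs 4 units, time = 24
  J1 runs 2 units, time = 26
  J2 runs 4 units, time = 30
  J3 runs 4 units, time = 34
  J2 runs 2 units, time = 36
  J3 runs 3 units, time = 39
Finish times: [26, 36, 39]
Average turnaround = 101/3 = 33.6667

33.6667


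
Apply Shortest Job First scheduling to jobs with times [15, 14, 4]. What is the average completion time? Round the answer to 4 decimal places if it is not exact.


SJF order (ascending): [4, 14, 15]
Completion times:
  Job 1: burst=4, C=4
  Job 2: burst=14, C=18
  Job 3: burst=15, C=33
Average completion = 55/3 = 18.3333

18.3333


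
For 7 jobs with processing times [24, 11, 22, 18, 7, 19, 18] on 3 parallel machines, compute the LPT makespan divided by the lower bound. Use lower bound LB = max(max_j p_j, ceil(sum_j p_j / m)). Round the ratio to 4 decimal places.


LPT order: [24, 22, 19, 18, 18, 11, 7]
Machine loads after assignment: [42, 40, 37]
LPT makespan = 42
Lower bound = max(max_job, ceil(total/3)) = max(24, 40) = 40
Ratio = 42 / 40 = 1.05

1.05


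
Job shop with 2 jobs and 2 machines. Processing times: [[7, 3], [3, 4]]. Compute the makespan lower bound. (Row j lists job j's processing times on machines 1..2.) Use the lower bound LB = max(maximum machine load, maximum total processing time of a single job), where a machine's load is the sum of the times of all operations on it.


Machine loads:
  Machine 1: 7 + 3 = 10
  Machine 2: 3 + 4 = 7
Max machine load = 10
Job totals:
  Job 1: 10
  Job 2: 7
Max job total = 10
Lower bound = max(10, 10) = 10

10


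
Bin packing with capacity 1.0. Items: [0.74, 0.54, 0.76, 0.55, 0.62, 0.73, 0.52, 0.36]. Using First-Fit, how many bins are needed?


Place items sequentially using First-Fit:
  Item 0.74 -> new Bin 1
  Item 0.54 -> new Bin 2
  Item 0.76 -> new Bin 3
  Item 0.55 -> new Bin 4
  Item 0.62 -> new Bin 5
  Item 0.73 -> new Bin 6
  Item 0.52 -> new Bin 7
  Item 0.36 -> Bin 2 (now 0.9)
Total bins used = 7

7


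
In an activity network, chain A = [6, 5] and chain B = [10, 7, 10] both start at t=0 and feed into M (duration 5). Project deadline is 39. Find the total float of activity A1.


Forward pass: ES(A1) = sum of predecessors on chain A = 0
EF = ES + duration = 0 + 6 = 6
Backward pass: LF(M) = deadline = 39; LS(M) = 39 - 5 = 34
LF(A1) = LS(M) - sum(successors on chain A) = 34 - 5 = 29
LS = LF - duration = 29 - 6 = 23
Total float = LS - ES = 23 - 0 = 23

23


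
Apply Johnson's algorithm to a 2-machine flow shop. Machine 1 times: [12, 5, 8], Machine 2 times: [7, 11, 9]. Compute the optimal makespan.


Apply Johnson's rule:
  Group 1 (a <= b): [(2, 5, 11), (3, 8, 9)]
  Group 2 (a > b): [(1, 12, 7)]
Optimal job order: [2, 3, 1]
Schedule:
  Job 2: M1 done at 5, M2 done at 16
  Job 3: M1 done at 13, M2 done at 25
  Job 1: M1 done at 25, M2 done at 32
Makespan = 32

32


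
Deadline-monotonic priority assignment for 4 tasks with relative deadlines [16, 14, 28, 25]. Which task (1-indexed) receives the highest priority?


Sort tasks by relative deadline (ascending):
  Task 2: deadline = 14
  Task 1: deadline = 16
  Task 4: deadline = 25
  Task 3: deadline = 28
Priority order (highest first): [2, 1, 4, 3]
Highest priority task = 2

2
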